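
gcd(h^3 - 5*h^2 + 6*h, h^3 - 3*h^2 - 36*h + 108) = h - 3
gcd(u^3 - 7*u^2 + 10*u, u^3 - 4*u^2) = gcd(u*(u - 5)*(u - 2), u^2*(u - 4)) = u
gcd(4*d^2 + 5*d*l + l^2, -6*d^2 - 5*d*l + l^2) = d + l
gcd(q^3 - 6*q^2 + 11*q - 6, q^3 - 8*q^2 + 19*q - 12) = q^2 - 4*q + 3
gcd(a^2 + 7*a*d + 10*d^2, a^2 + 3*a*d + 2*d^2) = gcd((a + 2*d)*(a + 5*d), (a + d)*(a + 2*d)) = a + 2*d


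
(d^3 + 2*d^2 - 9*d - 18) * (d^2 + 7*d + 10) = d^5 + 9*d^4 + 15*d^3 - 61*d^2 - 216*d - 180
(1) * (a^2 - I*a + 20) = a^2 - I*a + 20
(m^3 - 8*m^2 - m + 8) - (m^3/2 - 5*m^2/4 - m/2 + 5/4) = m^3/2 - 27*m^2/4 - m/2 + 27/4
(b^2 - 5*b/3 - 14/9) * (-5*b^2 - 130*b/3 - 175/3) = -5*b^4 - 35*b^3 + 65*b^2/3 + 4445*b/27 + 2450/27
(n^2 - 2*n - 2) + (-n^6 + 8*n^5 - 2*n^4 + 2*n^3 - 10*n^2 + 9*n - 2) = -n^6 + 8*n^5 - 2*n^4 + 2*n^3 - 9*n^2 + 7*n - 4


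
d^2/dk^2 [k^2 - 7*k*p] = 2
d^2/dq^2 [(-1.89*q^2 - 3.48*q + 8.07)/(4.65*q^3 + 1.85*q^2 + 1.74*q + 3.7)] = (-81.73305*q^6 - 451.4778*q^5 + 2006.05464*q^4 + 1610.65968*q^3 + 1353.58677*q^2 - 534.27852*q - 68.552556)/(100.544625*q^9 + 120.004875*q^8 + 160.613325*q^7 + 336.151475*q^6 + 251.07597*q^5 + 234.41313*q^4 + 267.705324*q^3 + 109.58586*q^2 + 71.4618*q + 50.653)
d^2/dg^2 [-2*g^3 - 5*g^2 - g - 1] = -12*g - 10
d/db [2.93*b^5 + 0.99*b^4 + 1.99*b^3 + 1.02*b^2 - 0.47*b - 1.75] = 14.65*b^4 + 3.96*b^3 + 5.97*b^2 + 2.04*b - 0.47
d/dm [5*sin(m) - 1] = 5*cos(m)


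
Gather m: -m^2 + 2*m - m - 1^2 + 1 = -m^2 + m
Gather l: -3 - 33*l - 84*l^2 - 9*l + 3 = -84*l^2 - 42*l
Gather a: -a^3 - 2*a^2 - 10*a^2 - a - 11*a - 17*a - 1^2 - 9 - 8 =-a^3 - 12*a^2 - 29*a - 18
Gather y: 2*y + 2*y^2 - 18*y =2*y^2 - 16*y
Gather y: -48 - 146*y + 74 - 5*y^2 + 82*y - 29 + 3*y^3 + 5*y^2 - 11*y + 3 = 3*y^3 - 75*y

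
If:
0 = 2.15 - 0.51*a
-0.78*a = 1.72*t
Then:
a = 4.22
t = -1.91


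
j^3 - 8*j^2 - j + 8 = (j - 8)*(j - 1)*(j + 1)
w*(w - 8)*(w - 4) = w^3 - 12*w^2 + 32*w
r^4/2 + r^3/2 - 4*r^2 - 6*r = r*(r/2 + 1)*(r - 3)*(r + 2)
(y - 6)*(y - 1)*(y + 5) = y^3 - 2*y^2 - 29*y + 30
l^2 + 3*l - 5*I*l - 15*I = (l + 3)*(l - 5*I)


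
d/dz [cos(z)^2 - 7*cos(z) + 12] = (7 - 2*cos(z))*sin(z)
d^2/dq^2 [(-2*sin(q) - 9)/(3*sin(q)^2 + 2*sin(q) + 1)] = 2*(9*sin(q)^5 + 156*sin(q)^4 + 45*sin(q)^3 - 281*sin(q)^2 - 152*sin(q) - 5)/(3*sin(q)^2 + 2*sin(q) + 1)^3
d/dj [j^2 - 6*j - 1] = 2*j - 6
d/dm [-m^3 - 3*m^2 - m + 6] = -3*m^2 - 6*m - 1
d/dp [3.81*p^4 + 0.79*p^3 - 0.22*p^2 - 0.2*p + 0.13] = 15.24*p^3 + 2.37*p^2 - 0.44*p - 0.2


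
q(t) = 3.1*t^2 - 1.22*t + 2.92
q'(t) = 6.2*t - 1.22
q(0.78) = 3.85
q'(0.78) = 3.62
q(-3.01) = 34.68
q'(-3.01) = -19.88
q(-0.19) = 3.26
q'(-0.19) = -2.40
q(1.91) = 11.90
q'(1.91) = 10.62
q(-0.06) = 3.00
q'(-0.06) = -1.59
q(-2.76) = 29.90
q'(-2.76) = -18.33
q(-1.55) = 12.26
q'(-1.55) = -10.83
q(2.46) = 18.68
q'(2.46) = 14.03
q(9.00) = 243.04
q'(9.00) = 54.58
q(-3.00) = 34.48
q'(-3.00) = -19.82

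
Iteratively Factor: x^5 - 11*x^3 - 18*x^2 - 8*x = (x)*(x^4 - 11*x^2 - 18*x - 8) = x*(x + 1)*(x^3 - x^2 - 10*x - 8) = x*(x + 1)*(x + 2)*(x^2 - 3*x - 4) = x*(x + 1)^2*(x + 2)*(x - 4)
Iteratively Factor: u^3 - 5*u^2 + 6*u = (u - 2)*(u^2 - 3*u) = u*(u - 2)*(u - 3)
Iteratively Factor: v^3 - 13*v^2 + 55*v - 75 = (v - 3)*(v^2 - 10*v + 25) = (v - 5)*(v - 3)*(v - 5)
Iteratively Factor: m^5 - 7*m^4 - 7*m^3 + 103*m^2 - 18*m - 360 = (m - 4)*(m^4 - 3*m^3 - 19*m^2 + 27*m + 90) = (m - 4)*(m + 3)*(m^3 - 6*m^2 - m + 30) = (m - 4)*(m + 2)*(m + 3)*(m^2 - 8*m + 15) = (m - 5)*(m - 4)*(m + 2)*(m + 3)*(m - 3)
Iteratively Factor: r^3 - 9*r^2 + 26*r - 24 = (r - 4)*(r^2 - 5*r + 6) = (r - 4)*(r - 2)*(r - 3)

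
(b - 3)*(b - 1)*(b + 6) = b^3 + 2*b^2 - 21*b + 18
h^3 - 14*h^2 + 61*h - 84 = (h - 7)*(h - 4)*(h - 3)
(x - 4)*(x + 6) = x^2 + 2*x - 24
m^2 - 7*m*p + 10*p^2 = (m - 5*p)*(m - 2*p)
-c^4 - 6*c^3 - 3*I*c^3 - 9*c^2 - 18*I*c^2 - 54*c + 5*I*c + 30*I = (c + 6)*(c + 5*I)*(I*c + 1)^2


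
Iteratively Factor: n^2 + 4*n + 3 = (n + 1)*(n + 3)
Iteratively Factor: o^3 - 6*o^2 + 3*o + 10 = (o + 1)*(o^2 - 7*o + 10) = (o - 5)*(o + 1)*(o - 2)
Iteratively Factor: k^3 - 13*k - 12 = (k - 4)*(k^2 + 4*k + 3) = (k - 4)*(k + 3)*(k + 1)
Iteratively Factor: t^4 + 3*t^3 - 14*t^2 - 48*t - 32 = (t + 2)*(t^3 + t^2 - 16*t - 16) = (t + 1)*(t + 2)*(t^2 - 16) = (t - 4)*(t + 1)*(t + 2)*(t + 4)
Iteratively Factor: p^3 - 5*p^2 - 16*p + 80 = (p + 4)*(p^2 - 9*p + 20) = (p - 4)*(p + 4)*(p - 5)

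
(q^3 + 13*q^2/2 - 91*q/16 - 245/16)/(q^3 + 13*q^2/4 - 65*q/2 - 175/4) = (q - 7/4)/(q - 5)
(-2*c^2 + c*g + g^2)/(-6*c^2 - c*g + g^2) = (c - g)/(3*c - g)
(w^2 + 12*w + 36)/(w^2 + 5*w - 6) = (w + 6)/(w - 1)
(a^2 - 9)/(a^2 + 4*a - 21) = (a + 3)/(a + 7)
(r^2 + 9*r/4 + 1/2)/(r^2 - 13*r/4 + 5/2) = (4*r^2 + 9*r + 2)/(4*r^2 - 13*r + 10)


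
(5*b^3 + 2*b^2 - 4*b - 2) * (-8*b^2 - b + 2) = -40*b^5 - 21*b^4 + 40*b^3 + 24*b^2 - 6*b - 4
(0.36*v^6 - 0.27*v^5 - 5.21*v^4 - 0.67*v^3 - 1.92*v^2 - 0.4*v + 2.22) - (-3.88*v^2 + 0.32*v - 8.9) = 0.36*v^6 - 0.27*v^5 - 5.21*v^4 - 0.67*v^3 + 1.96*v^2 - 0.72*v + 11.12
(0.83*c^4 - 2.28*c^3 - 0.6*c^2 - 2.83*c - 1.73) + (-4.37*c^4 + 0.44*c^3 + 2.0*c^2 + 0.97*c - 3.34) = -3.54*c^4 - 1.84*c^3 + 1.4*c^2 - 1.86*c - 5.07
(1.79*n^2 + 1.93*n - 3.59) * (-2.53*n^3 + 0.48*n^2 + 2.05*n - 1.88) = -4.5287*n^5 - 4.0237*n^4 + 13.6786*n^3 - 1.1319*n^2 - 10.9879*n + 6.7492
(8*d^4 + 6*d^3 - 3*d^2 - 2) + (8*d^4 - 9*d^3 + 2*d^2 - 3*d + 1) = 16*d^4 - 3*d^3 - d^2 - 3*d - 1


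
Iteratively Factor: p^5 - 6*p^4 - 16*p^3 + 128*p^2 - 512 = (p - 4)*(p^4 - 2*p^3 - 24*p^2 + 32*p + 128) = (p - 4)*(p + 4)*(p^3 - 6*p^2 + 32) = (p - 4)^2*(p + 4)*(p^2 - 2*p - 8) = (p - 4)^3*(p + 4)*(p + 2)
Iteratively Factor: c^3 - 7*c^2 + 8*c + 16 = (c + 1)*(c^2 - 8*c + 16) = (c - 4)*(c + 1)*(c - 4)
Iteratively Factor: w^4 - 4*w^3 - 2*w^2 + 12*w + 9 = (w - 3)*(w^3 - w^2 - 5*w - 3) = (w - 3)*(w + 1)*(w^2 - 2*w - 3) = (w - 3)^2*(w + 1)*(w + 1)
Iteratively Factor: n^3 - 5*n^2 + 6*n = (n - 3)*(n^2 - 2*n) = n*(n - 3)*(n - 2)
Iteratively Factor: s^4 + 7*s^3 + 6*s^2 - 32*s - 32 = (s + 1)*(s^3 + 6*s^2 - 32) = (s + 1)*(s + 4)*(s^2 + 2*s - 8) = (s + 1)*(s + 4)^2*(s - 2)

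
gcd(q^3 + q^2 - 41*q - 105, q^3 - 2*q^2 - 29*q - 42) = q^2 - 4*q - 21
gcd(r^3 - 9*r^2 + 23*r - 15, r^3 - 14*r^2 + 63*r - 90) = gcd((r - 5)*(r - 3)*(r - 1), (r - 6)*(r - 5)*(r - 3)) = r^2 - 8*r + 15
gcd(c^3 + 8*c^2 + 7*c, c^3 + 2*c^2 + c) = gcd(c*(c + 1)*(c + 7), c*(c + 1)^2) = c^2 + c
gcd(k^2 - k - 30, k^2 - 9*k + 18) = k - 6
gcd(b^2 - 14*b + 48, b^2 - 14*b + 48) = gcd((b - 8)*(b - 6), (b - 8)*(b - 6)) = b^2 - 14*b + 48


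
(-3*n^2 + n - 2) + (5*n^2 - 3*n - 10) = 2*n^2 - 2*n - 12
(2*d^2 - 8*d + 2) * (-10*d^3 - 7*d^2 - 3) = -20*d^5 + 66*d^4 + 36*d^3 - 20*d^2 + 24*d - 6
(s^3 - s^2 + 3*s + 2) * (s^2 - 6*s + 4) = s^5 - 7*s^4 + 13*s^3 - 20*s^2 + 8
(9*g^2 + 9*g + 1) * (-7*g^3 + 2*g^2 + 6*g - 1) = -63*g^5 - 45*g^4 + 65*g^3 + 47*g^2 - 3*g - 1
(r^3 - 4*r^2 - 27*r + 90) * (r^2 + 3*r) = r^5 - r^4 - 39*r^3 + 9*r^2 + 270*r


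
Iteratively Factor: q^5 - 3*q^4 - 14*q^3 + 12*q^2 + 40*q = (q + 2)*(q^4 - 5*q^3 - 4*q^2 + 20*q) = (q - 5)*(q + 2)*(q^3 - 4*q) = q*(q - 5)*(q + 2)*(q^2 - 4) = q*(q - 5)*(q + 2)^2*(q - 2)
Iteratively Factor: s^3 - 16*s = (s - 4)*(s^2 + 4*s) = (s - 4)*(s + 4)*(s)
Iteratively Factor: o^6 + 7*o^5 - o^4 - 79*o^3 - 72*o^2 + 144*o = (o - 3)*(o^5 + 10*o^4 + 29*o^3 + 8*o^2 - 48*o) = (o - 3)*(o - 1)*(o^4 + 11*o^3 + 40*o^2 + 48*o) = (o - 3)*(o - 1)*(o + 3)*(o^3 + 8*o^2 + 16*o) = (o - 3)*(o - 1)*(o + 3)*(o + 4)*(o^2 + 4*o) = o*(o - 3)*(o - 1)*(o + 3)*(o + 4)*(o + 4)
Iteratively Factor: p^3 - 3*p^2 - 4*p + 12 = (p - 3)*(p^2 - 4) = (p - 3)*(p + 2)*(p - 2)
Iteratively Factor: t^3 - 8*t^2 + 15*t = (t - 3)*(t^2 - 5*t) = t*(t - 3)*(t - 5)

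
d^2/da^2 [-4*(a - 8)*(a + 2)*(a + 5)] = 8 - 24*a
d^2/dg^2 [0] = 0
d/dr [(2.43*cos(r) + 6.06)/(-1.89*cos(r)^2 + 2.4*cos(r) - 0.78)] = (-4.5927*cos(r)^2 - 22.9068*cos(r) + 16.4394)*sin(r)/(3.5721*cos(r)^4 - 9.072*cos(r)^3 + 8.7084*cos(r)^2 - 3.744*cos(r) + 0.6084)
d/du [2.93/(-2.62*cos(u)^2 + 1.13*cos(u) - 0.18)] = (3.3109 - 15.3532*cos(u))*sin(u)/(2.62*cos(u)^2 - 1.13*cos(u) + 0.18)^2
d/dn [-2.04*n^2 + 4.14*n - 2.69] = 4.14 - 4.08*n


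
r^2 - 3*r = r*(r - 3)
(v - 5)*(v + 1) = v^2 - 4*v - 5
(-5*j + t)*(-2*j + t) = 10*j^2 - 7*j*t + t^2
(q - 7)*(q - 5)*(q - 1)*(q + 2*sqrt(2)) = q^4 - 13*q^3 + 2*sqrt(2)*q^3 - 26*sqrt(2)*q^2 + 47*q^2 - 35*q + 94*sqrt(2)*q - 70*sqrt(2)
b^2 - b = b*(b - 1)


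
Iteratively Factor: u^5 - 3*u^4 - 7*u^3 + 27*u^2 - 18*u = (u + 3)*(u^4 - 6*u^3 + 11*u^2 - 6*u) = (u - 2)*(u + 3)*(u^3 - 4*u^2 + 3*u) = u*(u - 2)*(u + 3)*(u^2 - 4*u + 3) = u*(u - 2)*(u - 1)*(u + 3)*(u - 3)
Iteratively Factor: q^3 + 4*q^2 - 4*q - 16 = (q + 4)*(q^2 - 4) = (q + 2)*(q + 4)*(q - 2)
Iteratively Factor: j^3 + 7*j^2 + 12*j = (j + 4)*(j^2 + 3*j) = j*(j + 4)*(j + 3)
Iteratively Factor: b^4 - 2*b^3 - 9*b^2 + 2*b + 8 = (b + 1)*(b^3 - 3*b^2 - 6*b + 8) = (b - 4)*(b + 1)*(b^2 + b - 2) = (b - 4)*(b - 1)*(b + 1)*(b + 2)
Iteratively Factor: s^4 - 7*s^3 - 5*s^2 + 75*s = (s - 5)*(s^3 - 2*s^2 - 15*s) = s*(s - 5)*(s^2 - 2*s - 15) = s*(s - 5)*(s + 3)*(s - 5)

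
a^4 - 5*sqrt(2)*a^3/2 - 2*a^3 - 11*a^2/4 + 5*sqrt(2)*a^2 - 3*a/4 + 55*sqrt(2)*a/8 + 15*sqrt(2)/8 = (a - 3)*(a + 1/2)^2*(a - 5*sqrt(2)/2)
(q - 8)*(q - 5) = q^2 - 13*q + 40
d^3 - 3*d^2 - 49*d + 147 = (d - 7)*(d - 3)*(d + 7)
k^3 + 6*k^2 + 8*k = k*(k + 2)*(k + 4)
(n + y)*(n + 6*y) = n^2 + 7*n*y + 6*y^2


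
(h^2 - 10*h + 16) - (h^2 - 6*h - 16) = 32 - 4*h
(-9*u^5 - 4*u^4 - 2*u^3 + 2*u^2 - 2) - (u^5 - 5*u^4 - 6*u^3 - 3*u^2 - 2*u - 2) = -10*u^5 + u^4 + 4*u^3 + 5*u^2 + 2*u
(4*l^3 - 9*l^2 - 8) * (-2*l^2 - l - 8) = -8*l^5 + 14*l^4 - 23*l^3 + 88*l^2 + 8*l + 64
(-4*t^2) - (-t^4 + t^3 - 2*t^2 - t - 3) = t^4 - t^3 - 2*t^2 + t + 3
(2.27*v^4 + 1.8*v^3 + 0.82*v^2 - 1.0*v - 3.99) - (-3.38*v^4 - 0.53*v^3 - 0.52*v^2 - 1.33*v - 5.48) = 5.65*v^4 + 2.33*v^3 + 1.34*v^2 + 0.33*v + 1.49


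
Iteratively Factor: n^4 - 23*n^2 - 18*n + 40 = (n - 5)*(n^3 + 5*n^2 + 2*n - 8) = (n - 5)*(n + 4)*(n^2 + n - 2) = (n - 5)*(n + 2)*(n + 4)*(n - 1)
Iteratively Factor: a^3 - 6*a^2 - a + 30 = (a - 5)*(a^2 - a - 6) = (a - 5)*(a + 2)*(a - 3)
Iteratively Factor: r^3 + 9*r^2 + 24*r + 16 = (r + 1)*(r^2 + 8*r + 16) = (r + 1)*(r + 4)*(r + 4)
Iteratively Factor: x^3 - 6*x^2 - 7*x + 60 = (x + 3)*(x^2 - 9*x + 20) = (x - 5)*(x + 3)*(x - 4)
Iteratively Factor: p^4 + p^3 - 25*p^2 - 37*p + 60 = (p - 1)*(p^3 + 2*p^2 - 23*p - 60) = (p - 1)*(p + 3)*(p^2 - p - 20) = (p - 5)*(p - 1)*(p + 3)*(p + 4)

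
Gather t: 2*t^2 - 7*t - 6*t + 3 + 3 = 2*t^2 - 13*t + 6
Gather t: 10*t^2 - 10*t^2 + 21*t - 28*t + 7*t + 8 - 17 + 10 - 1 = 0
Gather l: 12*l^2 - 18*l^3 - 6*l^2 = -18*l^3 + 6*l^2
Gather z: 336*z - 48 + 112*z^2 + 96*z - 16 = 112*z^2 + 432*z - 64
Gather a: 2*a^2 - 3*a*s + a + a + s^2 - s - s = 2*a^2 + a*(2 - 3*s) + s^2 - 2*s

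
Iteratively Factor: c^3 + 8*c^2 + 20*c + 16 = (c + 2)*(c^2 + 6*c + 8) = (c + 2)^2*(c + 4)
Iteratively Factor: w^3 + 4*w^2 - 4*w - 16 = (w + 4)*(w^2 - 4) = (w - 2)*(w + 4)*(w + 2)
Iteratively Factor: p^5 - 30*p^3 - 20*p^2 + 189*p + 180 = (p - 3)*(p^4 + 3*p^3 - 21*p^2 - 83*p - 60) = (p - 3)*(p + 3)*(p^3 - 21*p - 20) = (p - 3)*(p + 3)*(p + 4)*(p^2 - 4*p - 5) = (p - 5)*(p - 3)*(p + 3)*(p + 4)*(p + 1)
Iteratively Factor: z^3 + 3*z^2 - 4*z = (z + 4)*(z^2 - z) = z*(z + 4)*(z - 1)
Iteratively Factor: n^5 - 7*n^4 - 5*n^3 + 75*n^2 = (n)*(n^4 - 7*n^3 - 5*n^2 + 75*n) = n*(n - 5)*(n^3 - 2*n^2 - 15*n) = n*(n - 5)^2*(n^2 + 3*n) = n^2*(n - 5)^2*(n + 3)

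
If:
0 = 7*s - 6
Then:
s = 6/7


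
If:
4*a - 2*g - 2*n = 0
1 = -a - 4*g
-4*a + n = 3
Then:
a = -11/7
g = 1/7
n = -23/7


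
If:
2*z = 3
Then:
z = 3/2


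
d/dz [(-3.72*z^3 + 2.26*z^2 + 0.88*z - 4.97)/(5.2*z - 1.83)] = (-38.688*z^3 + 32.1748*z^2 - 8.2716*z + 24.2336)/(27.04*z^2 - 19.032*z + 3.3489)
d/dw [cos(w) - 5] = -sin(w)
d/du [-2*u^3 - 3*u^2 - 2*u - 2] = -6*u^2 - 6*u - 2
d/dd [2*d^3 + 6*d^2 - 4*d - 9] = 6*d^2 + 12*d - 4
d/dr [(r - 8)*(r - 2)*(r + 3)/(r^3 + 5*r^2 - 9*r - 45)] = 2*(6*r^2 - 31*r + 59)/(r^4 + 4*r^3 - 26*r^2 - 60*r + 225)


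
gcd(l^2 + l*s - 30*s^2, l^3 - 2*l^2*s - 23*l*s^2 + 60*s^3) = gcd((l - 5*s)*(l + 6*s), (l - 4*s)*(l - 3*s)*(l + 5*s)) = 1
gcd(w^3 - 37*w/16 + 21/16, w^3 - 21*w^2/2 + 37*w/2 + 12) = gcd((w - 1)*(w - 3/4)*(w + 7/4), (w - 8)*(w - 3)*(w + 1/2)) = 1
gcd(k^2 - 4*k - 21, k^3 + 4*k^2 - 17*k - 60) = k + 3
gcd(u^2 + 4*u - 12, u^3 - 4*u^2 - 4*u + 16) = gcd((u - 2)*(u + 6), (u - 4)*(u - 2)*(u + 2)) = u - 2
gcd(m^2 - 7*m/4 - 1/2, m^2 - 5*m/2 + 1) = m - 2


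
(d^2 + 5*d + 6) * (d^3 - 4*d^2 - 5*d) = d^5 + d^4 - 19*d^3 - 49*d^2 - 30*d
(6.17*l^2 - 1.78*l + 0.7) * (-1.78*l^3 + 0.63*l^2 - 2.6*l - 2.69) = -10.9826*l^5 + 7.0555*l^4 - 18.4094*l^3 - 11.5283*l^2 + 2.9682*l - 1.883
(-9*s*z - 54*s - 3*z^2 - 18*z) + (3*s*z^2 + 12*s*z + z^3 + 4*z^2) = 3*s*z^2 + 3*s*z - 54*s + z^3 + z^2 - 18*z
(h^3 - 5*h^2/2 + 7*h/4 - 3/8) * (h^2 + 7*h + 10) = h^5 + 9*h^4/2 - 23*h^3/4 - 105*h^2/8 + 119*h/8 - 15/4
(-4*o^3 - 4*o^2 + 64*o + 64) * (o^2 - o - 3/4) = -4*o^5 + 71*o^3 + 3*o^2 - 112*o - 48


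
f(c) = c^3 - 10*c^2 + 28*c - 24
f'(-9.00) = 451.00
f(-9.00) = -1815.00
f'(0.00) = 28.00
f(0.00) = -24.00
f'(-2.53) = 97.80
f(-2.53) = -175.04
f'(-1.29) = 58.79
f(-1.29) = -78.91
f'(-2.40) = 93.28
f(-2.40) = -162.62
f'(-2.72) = 104.60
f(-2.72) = -194.27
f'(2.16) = -1.20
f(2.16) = -0.10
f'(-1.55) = 66.21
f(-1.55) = -95.15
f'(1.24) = 7.81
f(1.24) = -2.75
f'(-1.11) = 53.90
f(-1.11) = -68.77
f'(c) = 3*c^2 - 20*c + 28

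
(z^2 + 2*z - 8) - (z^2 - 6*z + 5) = 8*z - 13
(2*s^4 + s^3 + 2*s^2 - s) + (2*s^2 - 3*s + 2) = 2*s^4 + s^3 + 4*s^2 - 4*s + 2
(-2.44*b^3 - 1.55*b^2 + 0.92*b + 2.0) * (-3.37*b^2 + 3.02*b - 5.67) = 8.2228*b^5 - 2.1453*b^4 + 6.0534*b^3 + 4.8269*b^2 + 0.8236*b - 11.34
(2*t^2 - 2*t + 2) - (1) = 2*t^2 - 2*t + 1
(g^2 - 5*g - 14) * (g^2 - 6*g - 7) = g^4 - 11*g^3 + 9*g^2 + 119*g + 98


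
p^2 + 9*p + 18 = (p + 3)*(p + 6)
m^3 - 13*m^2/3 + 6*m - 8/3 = (m - 2)*(m - 4/3)*(m - 1)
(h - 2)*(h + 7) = h^2 + 5*h - 14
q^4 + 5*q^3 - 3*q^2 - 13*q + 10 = (q - 1)^2*(q + 2)*(q + 5)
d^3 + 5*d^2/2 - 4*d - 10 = (d - 2)*(d + 2)*(d + 5/2)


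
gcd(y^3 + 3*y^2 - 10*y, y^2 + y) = y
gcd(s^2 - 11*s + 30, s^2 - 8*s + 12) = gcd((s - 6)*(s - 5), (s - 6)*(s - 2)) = s - 6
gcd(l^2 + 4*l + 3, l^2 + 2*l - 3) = l + 3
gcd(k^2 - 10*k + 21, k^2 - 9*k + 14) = k - 7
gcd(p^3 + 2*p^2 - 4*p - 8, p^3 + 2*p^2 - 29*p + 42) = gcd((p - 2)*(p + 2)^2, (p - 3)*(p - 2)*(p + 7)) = p - 2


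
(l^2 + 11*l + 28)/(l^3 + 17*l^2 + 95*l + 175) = (l + 4)/(l^2 + 10*l + 25)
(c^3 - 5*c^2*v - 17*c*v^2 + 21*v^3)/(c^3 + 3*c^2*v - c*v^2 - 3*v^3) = (c - 7*v)/(c + v)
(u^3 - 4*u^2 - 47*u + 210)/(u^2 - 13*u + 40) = (u^2 + u - 42)/(u - 8)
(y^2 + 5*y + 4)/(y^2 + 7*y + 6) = (y + 4)/(y + 6)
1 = 1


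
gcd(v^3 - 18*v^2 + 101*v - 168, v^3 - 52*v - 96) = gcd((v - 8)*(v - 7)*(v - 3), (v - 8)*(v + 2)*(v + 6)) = v - 8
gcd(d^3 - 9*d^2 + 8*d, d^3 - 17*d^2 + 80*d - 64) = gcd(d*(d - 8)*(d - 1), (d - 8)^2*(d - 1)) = d^2 - 9*d + 8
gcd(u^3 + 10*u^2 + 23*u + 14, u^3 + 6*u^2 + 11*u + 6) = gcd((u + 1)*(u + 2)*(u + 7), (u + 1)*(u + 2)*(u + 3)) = u^2 + 3*u + 2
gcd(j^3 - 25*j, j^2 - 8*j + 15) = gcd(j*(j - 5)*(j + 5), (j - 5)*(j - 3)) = j - 5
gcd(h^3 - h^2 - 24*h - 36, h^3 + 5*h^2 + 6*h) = h^2 + 5*h + 6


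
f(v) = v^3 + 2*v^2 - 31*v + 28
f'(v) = 3*v^2 + 4*v - 31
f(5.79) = 109.66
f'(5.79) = 92.73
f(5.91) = 121.07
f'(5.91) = 97.42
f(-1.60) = 78.62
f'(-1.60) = -29.72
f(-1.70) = 81.57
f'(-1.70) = -29.13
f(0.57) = 11.16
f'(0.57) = -27.75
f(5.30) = 68.76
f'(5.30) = 74.47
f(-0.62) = 47.75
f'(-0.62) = -32.33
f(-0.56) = 45.81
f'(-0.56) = -32.30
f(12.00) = 1672.00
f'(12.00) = 449.00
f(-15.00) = -2432.00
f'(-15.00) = 584.00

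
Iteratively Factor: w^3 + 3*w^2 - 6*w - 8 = (w + 4)*(w^2 - w - 2) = (w - 2)*(w + 4)*(w + 1)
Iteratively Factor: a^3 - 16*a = (a + 4)*(a^2 - 4*a) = a*(a + 4)*(a - 4)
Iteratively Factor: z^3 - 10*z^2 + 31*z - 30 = (z - 5)*(z^2 - 5*z + 6) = (z - 5)*(z - 2)*(z - 3)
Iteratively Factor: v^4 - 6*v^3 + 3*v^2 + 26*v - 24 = (v + 2)*(v^3 - 8*v^2 + 19*v - 12) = (v - 3)*(v + 2)*(v^2 - 5*v + 4) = (v - 3)*(v - 1)*(v + 2)*(v - 4)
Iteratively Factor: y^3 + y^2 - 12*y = (y)*(y^2 + y - 12) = y*(y - 3)*(y + 4)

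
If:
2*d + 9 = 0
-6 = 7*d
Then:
No Solution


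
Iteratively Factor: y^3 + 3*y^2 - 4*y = (y + 4)*(y^2 - y) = y*(y + 4)*(y - 1)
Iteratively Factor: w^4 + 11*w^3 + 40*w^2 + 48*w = (w + 3)*(w^3 + 8*w^2 + 16*w) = w*(w + 3)*(w^2 + 8*w + 16) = w*(w + 3)*(w + 4)*(w + 4)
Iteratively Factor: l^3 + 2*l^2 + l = (l)*(l^2 + 2*l + 1) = l*(l + 1)*(l + 1)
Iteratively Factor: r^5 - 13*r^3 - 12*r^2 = (r)*(r^4 - 13*r^2 - 12*r) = r^2*(r^3 - 13*r - 12) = r^2*(r + 1)*(r^2 - r - 12) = r^2*(r - 4)*(r + 1)*(r + 3)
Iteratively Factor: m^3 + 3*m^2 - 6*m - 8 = (m + 1)*(m^2 + 2*m - 8) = (m + 1)*(m + 4)*(m - 2)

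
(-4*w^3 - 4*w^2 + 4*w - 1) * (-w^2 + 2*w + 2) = 4*w^5 - 4*w^4 - 20*w^3 + w^2 + 6*w - 2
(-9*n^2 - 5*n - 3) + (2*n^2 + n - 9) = -7*n^2 - 4*n - 12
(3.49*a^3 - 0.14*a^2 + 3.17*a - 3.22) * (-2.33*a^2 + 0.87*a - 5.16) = -8.1317*a^5 + 3.3625*a^4 - 25.5163*a^3 + 10.9829*a^2 - 19.1586*a + 16.6152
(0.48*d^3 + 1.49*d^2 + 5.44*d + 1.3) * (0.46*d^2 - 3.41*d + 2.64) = 0.2208*d^5 - 0.9514*d^4 - 1.3113*d^3 - 14.0188*d^2 + 9.9286*d + 3.432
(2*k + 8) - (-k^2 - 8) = k^2 + 2*k + 16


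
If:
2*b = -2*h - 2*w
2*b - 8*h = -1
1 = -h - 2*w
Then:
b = 7/18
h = 2/9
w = -11/18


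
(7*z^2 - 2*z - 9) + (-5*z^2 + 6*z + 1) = 2*z^2 + 4*z - 8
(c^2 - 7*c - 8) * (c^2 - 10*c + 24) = c^4 - 17*c^3 + 86*c^2 - 88*c - 192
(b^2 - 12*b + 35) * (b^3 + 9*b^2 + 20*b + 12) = b^5 - 3*b^4 - 53*b^3 + 87*b^2 + 556*b + 420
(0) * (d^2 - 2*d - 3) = 0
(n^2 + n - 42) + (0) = n^2 + n - 42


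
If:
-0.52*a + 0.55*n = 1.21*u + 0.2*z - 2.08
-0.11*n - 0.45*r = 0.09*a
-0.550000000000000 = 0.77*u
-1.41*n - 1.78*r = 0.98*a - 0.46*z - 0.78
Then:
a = 0.068250018297592*z + 3.88094055597794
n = 0.428163653663178*z - 1.68399386395852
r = -0.118312230110517*z - 0.364545166672392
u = -0.71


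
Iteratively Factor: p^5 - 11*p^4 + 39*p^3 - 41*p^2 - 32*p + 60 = (p - 5)*(p^4 - 6*p^3 + 9*p^2 + 4*p - 12) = (p - 5)*(p + 1)*(p^3 - 7*p^2 + 16*p - 12) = (p - 5)*(p - 3)*(p + 1)*(p^2 - 4*p + 4) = (p - 5)*(p - 3)*(p - 2)*(p + 1)*(p - 2)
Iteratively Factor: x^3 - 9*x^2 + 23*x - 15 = (x - 1)*(x^2 - 8*x + 15) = (x - 5)*(x - 1)*(x - 3)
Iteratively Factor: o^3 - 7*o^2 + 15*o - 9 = (o - 3)*(o^2 - 4*o + 3) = (o - 3)*(o - 1)*(o - 3)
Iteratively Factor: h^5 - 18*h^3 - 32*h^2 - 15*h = (h - 5)*(h^4 + 5*h^3 + 7*h^2 + 3*h) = (h - 5)*(h + 1)*(h^3 + 4*h^2 + 3*h) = (h - 5)*(h + 1)*(h + 3)*(h^2 + h) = h*(h - 5)*(h + 1)*(h + 3)*(h + 1)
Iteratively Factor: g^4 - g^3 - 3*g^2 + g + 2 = (g - 1)*(g^3 - 3*g - 2) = (g - 2)*(g - 1)*(g^2 + 2*g + 1) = (g - 2)*(g - 1)*(g + 1)*(g + 1)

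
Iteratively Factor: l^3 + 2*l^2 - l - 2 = (l - 1)*(l^2 + 3*l + 2) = (l - 1)*(l + 2)*(l + 1)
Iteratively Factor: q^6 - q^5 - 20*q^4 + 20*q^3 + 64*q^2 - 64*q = (q)*(q^5 - q^4 - 20*q^3 + 20*q^2 + 64*q - 64) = q*(q + 4)*(q^4 - 5*q^3 + 20*q - 16) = q*(q + 2)*(q + 4)*(q^3 - 7*q^2 + 14*q - 8) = q*(q - 1)*(q + 2)*(q + 4)*(q^2 - 6*q + 8) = q*(q - 4)*(q - 1)*(q + 2)*(q + 4)*(q - 2)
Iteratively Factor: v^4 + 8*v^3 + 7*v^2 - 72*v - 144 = (v - 3)*(v^3 + 11*v^2 + 40*v + 48) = (v - 3)*(v + 4)*(v^2 + 7*v + 12) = (v - 3)*(v + 3)*(v + 4)*(v + 4)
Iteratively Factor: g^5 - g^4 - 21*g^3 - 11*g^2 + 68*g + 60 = (g + 2)*(g^4 - 3*g^3 - 15*g^2 + 19*g + 30) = (g + 1)*(g + 2)*(g^3 - 4*g^2 - 11*g + 30) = (g - 2)*(g + 1)*(g + 2)*(g^2 - 2*g - 15) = (g - 5)*(g - 2)*(g + 1)*(g + 2)*(g + 3)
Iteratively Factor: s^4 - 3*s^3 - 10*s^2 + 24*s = (s)*(s^3 - 3*s^2 - 10*s + 24) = s*(s - 2)*(s^2 - s - 12) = s*(s - 2)*(s + 3)*(s - 4)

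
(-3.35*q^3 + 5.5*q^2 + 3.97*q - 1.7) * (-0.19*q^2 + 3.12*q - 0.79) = 0.6365*q^5 - 11.497*q^4 + 19.0522*q^3 + 8.3644*q^2 - 8.4403*q + 1.343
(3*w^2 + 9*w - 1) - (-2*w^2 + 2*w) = 5*w^2 + 7*w - 1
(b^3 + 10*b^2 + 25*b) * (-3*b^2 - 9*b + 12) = -3*b^5 - 39*b^4 - 153*b^3 - 105*b^2 + 300*b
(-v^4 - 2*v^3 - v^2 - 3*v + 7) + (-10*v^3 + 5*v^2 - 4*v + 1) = -v^4 - 12*v^3 + 4*v^2 - 7*v + 8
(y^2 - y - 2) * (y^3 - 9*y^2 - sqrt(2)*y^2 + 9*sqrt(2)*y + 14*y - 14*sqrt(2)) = y^5 - 10*y^4 - sqrt(2)*y^4 + 10*sqrt(2)*y^3 + 21*y^3 - 21*sqrt(2)*y^2 + 4*y^2 - 28*y - 4*sqrt(2)*y + 28*sqrt(2)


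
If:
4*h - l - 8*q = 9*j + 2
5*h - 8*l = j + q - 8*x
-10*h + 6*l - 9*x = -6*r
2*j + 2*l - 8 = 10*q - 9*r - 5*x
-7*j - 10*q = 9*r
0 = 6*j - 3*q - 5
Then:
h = 70073/161127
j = 84538/161127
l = -7052/161127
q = -99469/161127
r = 134308/483381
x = -52714/161127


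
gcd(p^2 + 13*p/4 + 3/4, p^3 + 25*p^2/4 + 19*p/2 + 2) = p + 1/4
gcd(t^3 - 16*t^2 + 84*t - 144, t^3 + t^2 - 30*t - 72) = t - 6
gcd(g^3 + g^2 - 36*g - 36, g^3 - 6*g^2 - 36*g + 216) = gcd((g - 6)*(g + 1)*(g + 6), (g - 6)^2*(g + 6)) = g^2 - 36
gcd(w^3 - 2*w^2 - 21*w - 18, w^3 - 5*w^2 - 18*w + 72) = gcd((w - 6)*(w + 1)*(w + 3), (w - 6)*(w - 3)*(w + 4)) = w - 6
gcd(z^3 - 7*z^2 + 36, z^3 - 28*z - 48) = z^2 - 4*z - 12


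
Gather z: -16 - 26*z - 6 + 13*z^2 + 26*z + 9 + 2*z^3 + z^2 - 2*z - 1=2*z^3 + 14*z^2 - 2*z - 14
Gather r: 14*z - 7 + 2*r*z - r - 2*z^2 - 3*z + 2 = r*(2*z - 1) - 2*z^2 + 11*z - 5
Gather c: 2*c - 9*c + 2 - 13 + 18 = 7 - 7*c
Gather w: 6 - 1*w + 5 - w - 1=10 - 2*w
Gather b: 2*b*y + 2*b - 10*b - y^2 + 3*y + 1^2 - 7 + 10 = b*(2*y - 8) - y^2 + 3*y + 4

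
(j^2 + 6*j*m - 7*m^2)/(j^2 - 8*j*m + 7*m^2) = (j + 7*m)/(j - 7*m)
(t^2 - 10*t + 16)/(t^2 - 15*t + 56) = (t - 2)/(t - 7)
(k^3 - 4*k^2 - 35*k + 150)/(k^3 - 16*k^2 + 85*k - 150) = (k + 6)/(k - 6)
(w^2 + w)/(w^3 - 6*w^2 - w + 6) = w/(w^2 - 7*w + 6)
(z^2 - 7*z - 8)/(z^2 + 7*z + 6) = (z - 8)/(z + 6)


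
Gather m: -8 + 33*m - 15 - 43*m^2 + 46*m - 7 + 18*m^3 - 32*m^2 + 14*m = 18*m^3 - 75*m^2 + 93*m - 30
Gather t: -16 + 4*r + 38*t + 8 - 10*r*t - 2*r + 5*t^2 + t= 2*r + 5*t^2 + t*(39 - 10*r) - 8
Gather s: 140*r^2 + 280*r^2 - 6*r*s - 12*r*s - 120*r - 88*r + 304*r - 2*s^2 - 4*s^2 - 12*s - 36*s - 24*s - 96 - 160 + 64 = 420*r^2 + 96*r - 6*s^2 + s*(-18*r - 72) - 192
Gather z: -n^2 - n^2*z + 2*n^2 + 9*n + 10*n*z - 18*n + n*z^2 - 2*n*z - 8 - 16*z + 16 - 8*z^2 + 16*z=n^2 - 9*n + z^2*(n - 8) + z*(-n^2 + 8*n) + 8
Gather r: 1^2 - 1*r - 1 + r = 0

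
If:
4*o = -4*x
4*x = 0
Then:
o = 0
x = 0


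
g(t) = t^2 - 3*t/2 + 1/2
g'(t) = 2*t - 3/2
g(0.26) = 0.18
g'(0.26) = -0.98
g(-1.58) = 5.37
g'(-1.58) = -4.66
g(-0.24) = 0.92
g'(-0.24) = -1.98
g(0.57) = -0.03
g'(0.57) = -0.36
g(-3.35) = 16.75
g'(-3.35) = -8.20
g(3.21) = 5.99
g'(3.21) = 4.92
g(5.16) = 19.39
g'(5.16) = 8.82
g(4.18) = 11.70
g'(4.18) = 6.86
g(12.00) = 126.50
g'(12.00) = 22.50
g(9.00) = 68.00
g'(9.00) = 16.50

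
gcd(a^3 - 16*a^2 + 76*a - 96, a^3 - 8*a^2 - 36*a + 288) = a^2 - 14*a + 48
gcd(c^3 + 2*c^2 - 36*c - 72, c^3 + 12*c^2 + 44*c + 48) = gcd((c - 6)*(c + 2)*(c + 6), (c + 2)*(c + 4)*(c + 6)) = c^2 + 8*c + 12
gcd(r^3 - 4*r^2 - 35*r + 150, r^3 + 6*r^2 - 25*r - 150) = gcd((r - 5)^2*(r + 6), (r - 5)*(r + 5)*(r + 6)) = r^2 + r - 30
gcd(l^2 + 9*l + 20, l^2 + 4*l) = l + 4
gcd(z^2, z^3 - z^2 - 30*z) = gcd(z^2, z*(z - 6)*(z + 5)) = z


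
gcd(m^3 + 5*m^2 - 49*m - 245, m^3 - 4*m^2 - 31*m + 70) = m^2 - 2*m - 35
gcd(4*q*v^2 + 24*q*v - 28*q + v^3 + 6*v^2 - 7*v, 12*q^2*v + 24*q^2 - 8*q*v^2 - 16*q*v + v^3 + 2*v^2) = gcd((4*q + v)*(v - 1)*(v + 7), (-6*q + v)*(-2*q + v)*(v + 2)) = 1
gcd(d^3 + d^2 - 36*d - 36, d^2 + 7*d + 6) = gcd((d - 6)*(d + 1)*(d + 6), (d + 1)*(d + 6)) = d^2 + 7*d + 6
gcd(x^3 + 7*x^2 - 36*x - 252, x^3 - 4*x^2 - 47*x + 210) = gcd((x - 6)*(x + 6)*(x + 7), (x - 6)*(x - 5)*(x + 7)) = x^2 + x - 42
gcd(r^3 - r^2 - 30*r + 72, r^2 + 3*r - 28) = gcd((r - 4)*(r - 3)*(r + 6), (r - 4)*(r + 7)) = r - 4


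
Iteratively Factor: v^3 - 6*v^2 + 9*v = (v)*(v^2 - 6*v + 9) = v*(v - 3)*(v - 3)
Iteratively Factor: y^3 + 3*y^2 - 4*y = (y - 1)*(y^2 + 4*y) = y*(y - 1)*(y + 4)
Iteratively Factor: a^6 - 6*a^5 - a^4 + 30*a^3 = (a)*(a^5 - 6*a^4 - a^3 + 30*a^2) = a^2*(a^4 - 6*a^3 - a^2 + 30*a) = a^2*(a - 5)*(a^3 - a^2 - 6*a) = a^2*(a - 5)*(a - 3)*(a^2 + 2*a) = a^3*(a - 5)*(a - 3)*(a + 2)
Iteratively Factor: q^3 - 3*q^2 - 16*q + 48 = (q - 4)*(q^2 + q - 12) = (q - 4)*(q + 4)*(q - 3)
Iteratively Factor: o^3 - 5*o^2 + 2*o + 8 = (o - 2)*(o^2 - 3*o - 4) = (o - 2)*(o + 1)*(o - 4)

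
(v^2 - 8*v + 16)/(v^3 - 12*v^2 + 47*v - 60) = (v - 4)/(v^2 - 8*v + 15)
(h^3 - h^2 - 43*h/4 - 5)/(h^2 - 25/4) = (2*h^2 - 7*h - 4)/(2*h - 5)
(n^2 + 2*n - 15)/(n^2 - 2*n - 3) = (n + 5)/(n + 1)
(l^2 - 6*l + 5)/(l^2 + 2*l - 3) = (l - 5)/(l + 3)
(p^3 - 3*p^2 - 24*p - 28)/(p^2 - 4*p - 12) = (p^2 - 5*p - 14)/(p - 6)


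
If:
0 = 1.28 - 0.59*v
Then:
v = 2.17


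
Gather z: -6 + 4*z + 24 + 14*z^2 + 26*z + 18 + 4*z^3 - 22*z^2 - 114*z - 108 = 4*z^3 - 8*z^2 - 84*z - 72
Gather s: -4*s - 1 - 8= -4*s - 9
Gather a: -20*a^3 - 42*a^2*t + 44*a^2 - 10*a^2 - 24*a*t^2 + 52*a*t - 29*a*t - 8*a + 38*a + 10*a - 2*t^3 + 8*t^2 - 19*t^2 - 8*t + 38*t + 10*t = -20*a^3 + a^2*(34 - 42*t) + a*(-24*t^2 + 23*t + 40) - 2*t^3 - 11*t^2 + 40*t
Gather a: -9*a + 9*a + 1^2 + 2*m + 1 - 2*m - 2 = 0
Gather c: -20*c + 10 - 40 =-20*c - 30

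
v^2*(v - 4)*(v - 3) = v^4 - 7*v^3 + 12*v^2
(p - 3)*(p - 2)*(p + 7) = p^3 + 2*p^2 - 29*p + 42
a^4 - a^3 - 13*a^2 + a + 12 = (a - 4)*(a - 1)*(a + 1)*(a + 3)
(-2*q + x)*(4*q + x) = -8*q^2 + 2*q*x + x^2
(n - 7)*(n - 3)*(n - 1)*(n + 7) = n^4 - 4*n^3 - 46*n^2 + 196*n - 147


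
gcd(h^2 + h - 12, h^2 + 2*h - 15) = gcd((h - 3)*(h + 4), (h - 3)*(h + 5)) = h - 3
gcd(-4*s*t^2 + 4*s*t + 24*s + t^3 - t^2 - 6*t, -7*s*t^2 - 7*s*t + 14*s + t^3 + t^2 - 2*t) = t + 2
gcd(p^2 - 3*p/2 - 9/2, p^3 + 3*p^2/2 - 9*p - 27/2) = p^2 - 3*p/2 - 9/2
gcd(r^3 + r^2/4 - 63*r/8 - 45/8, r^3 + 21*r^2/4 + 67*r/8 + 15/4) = r^2 + 13*r/4 + 15/8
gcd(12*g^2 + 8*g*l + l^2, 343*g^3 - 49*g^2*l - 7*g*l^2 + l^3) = 1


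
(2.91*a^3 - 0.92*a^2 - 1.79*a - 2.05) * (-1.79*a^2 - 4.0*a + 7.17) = -5.2089*a^5 - 9.9932*a^4 + 27.7488*a^3 + 4.2331*a^2 - 4.6343*a - 14.6985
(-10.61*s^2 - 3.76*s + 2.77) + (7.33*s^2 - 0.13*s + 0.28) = -3.28*s^2 - 3.89*s + 3.05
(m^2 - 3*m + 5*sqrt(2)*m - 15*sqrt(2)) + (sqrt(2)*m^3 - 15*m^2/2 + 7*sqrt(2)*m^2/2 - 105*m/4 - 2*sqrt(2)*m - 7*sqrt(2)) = sqrt(2)*m^3 - 13*m^2/2 + 7*sqrt(2)*m^2/2 - 117*m/4 + 3*sqrt(2)*m - 22*sqrt(2)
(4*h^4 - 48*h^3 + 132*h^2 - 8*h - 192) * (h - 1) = 4*h^5 - 52*h^4 + 180*h^3 - 140*h^2 - 184*h + 192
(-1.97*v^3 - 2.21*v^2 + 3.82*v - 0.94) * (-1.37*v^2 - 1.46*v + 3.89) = 2.6989*v^5 + 5.9039*v^4 - 9.6701*v^3 - 12.8863*v^2 + 16.2322*v - 3.6566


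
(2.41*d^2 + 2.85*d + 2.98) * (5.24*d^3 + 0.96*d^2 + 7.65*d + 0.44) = 12.6284*d^5 + 17.2476*d^4 + 36.7877*d^3 + 25.7237*d^2 + 24.051*d + 1.3112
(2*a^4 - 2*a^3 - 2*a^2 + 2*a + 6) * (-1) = -2*a^4 + 2*a^3 + 2*a^2 - 2*a - 6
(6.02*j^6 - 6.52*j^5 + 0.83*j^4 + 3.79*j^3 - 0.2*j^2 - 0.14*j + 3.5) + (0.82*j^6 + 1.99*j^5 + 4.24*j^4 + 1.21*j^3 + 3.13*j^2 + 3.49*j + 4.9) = 6.84*j^6 - 4.53*j^5 + 5.07*j^4 + 5.0*j^3 + 2.93*j^2 + 3.35*j + 8.4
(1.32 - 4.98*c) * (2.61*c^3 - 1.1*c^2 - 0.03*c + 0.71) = -12.9978*c^4 + 8.9232*c^3 - 1.3026*c^2 - 3.5754*c + 0.9372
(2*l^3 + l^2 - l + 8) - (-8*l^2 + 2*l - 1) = 2*l^3 + 9*l^2 - 3*l + 9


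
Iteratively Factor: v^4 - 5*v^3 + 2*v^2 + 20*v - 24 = (v + 2)*(v^3 - 7*v^2 + 16*v - 12) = (v - 3)*(v + 2)*(v^2 - 4*v + 4) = (v - 3)*(v - 2)*(v + 2)*(v - 2)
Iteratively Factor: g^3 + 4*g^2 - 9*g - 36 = (g - 3)*(g^2 + 7*g + 12) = (g - 3)*(g + 4)*(g + 3)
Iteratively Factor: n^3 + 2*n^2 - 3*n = (n - 1)*(n^2 + 3*n) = (n - 1)*(n + 3)*(n)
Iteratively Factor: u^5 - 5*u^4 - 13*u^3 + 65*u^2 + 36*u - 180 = (u + 3)*(u^4 - 8*u^3 + 11*u^2 + 32*u - 60) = (u - 5)*(u + 3)*(u^3 - 3*u^2 - 4*u + 12) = (u - 5)*(u - 2)*(u + 3)*(u^2 - u - 6) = (u - 5)*(u - 2)*(u + 2)*(u + 3)*(u - 3)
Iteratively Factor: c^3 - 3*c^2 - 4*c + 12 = (c - 2)*(c^2 - c - 6) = (c - 2)*(c + 2)*(c - 3)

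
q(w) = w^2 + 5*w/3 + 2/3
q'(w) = 2*w + 5/3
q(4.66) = 30.15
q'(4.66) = 10.99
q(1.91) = 7.50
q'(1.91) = 5.49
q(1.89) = 7.39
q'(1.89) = 5.45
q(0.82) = 2.71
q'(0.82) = 3.31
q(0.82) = 2.71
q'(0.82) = 3.31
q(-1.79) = 0.89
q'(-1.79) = -1.91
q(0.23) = 1.10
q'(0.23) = 2.13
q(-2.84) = 4.00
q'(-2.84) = -4.01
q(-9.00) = 66.67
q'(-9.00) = -16.33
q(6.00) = 46.67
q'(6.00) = 13.67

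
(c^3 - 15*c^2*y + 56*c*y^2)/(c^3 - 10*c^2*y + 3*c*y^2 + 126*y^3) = c*(-c + 8*y)/(-c^2 + 3*c*y + 18*y^2)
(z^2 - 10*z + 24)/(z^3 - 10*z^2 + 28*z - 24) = (z - 4)/(z^2 - 4*z + 4)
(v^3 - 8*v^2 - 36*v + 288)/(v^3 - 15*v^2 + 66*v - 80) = (v^2 - 36)/(v^2 - 7*v + 10)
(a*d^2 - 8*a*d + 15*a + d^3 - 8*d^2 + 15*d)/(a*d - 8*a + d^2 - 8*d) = (d^2 - 8*d + 15)/(d - 8)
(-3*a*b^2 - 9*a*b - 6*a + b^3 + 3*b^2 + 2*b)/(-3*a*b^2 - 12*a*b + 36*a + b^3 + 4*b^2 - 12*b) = (b^2 + 3*b + 2)/(b^2 + 4*b - 12)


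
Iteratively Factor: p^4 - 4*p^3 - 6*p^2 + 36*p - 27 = (p - 3)*(p^3 - p^2 - 9*p + 9) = (p - 3)*(p - 1)*(p^2 - 9) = (p - 3)^2*(p - 1)*(p + 3)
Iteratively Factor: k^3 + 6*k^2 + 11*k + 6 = (k + 2)*(k^2 + 4*k + 3) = (k + 2)*(k + 3)*(k + 1)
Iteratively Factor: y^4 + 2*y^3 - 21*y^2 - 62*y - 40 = (y - 5)*(y^3 + 7*y^2 + 14*y + 8) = (y - 5)*(y + 4)*(y^2 + 3*y + 2) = (y - 5)*(y + 1)*(y + 4)*(y + 2)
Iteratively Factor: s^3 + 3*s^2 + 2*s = (s + 2)*(s^2 + s) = s*(s + 2)*(s + 1)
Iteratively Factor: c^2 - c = (c - 1)*(c)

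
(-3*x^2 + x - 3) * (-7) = 21*x^2 - 7*x + 21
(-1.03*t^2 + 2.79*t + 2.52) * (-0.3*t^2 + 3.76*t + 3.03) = 0.309*t^4 - 4.7098*t^3 + 6.6135*t^2 + 17.9289*t + 7.6356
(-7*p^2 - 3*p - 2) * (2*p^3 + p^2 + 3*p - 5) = -14*p^5 - 13*p^4 - 28*p^3 + 24*p^2 + 9*p + 10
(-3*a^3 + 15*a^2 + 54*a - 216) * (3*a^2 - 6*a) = -9*a^5 + 63*a^4 + 72*a^3 - 972*a^2 + 1296*a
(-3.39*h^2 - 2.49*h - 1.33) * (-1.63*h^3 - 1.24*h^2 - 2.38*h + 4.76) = 5.5257*h^5 + 8.2623*h^4 + 13.3237*h^3 - 8.561*h^2 - 8.687*h - 6.3308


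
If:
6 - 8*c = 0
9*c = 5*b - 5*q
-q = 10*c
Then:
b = -123/20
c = 3/4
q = -15/2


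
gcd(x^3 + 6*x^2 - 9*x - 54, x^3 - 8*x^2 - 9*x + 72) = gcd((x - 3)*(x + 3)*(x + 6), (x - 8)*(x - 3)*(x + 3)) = x^2 - 9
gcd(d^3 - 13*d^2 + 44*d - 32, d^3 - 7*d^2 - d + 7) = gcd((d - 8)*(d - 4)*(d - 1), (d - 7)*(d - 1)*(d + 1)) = d - 1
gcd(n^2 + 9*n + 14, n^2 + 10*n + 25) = 1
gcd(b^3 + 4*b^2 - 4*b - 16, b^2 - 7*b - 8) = 1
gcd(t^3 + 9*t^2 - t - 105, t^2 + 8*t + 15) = t + 5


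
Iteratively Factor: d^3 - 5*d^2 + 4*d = (d - 1)*(d^2 - 4*d) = (d - 4)*(d - 1)*(d)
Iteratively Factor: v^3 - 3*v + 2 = (v + 2)*(v^2 - 2*v + 1) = (v - 1)*(v + 2)*(v - 1)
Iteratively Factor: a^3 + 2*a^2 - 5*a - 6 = (a - 2)*(a^2 + 4*a + 3) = (a - 2)*(a + 1)*(a + 3)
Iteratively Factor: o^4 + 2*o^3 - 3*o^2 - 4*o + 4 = (o - 1)*(o^3 + 3*o^2 - 4) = (o - 1)^2*(o^2 + 4*o + 4) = (o - 1)^2*(o + 2)*(o + 2)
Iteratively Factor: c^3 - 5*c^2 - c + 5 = (c - 5)*(c^2 - 1) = (c - 5)*(c - 1)*(c + 1)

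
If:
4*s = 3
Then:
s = 3/4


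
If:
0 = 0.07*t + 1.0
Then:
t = -14.29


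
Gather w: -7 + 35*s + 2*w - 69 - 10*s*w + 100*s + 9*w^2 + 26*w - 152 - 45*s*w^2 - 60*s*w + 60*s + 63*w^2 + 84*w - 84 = 195*s + w^2*(72 - 45*s) + w*(112 - 70*s) - 312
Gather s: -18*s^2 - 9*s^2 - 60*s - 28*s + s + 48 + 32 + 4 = -27*s^2 - 87*s + 84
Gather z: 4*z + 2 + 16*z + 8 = 20*z + 10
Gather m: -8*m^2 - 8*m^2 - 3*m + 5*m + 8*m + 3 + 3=-16*m^2 + 10*m + 6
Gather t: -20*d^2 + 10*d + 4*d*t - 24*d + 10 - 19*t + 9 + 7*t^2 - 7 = -20*d^2 - 14*d + 7*t^2 + t*(4*d - 19) + 12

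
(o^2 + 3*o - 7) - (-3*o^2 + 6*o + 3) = 4*o^2 - 3*o - 10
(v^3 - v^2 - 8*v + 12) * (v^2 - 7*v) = v^5 - 8*v^4 - v^3 + 68*v^2 - 84*v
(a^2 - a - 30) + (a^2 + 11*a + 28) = 2*a^2 + 10*a - 2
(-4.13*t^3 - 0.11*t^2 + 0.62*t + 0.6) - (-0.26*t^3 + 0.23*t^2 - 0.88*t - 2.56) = -3.87*t^3 - 0.34*t^2 + 1.5*t + 3.16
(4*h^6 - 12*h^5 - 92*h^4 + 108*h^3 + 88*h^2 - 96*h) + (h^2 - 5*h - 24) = 4*h^6 - 12*h^5 - 92*h^4 + 108*h^3 + 89*h^2 - 101*h - 24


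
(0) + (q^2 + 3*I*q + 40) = q^2 + 3*I*q + 40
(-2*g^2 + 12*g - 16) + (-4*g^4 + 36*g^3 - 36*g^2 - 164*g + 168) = -4*g^4 + 36*g^3 - 38*g^2 - 152*g + 152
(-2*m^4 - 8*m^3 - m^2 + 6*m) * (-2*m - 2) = 4*m^5 + 20*m^4 + 18*m^3 - 10*m^2 - 12*m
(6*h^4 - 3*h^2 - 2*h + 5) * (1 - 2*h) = -12*h^5 + 6*h^4 + 6*h^3 + h^2 - 12*h + 5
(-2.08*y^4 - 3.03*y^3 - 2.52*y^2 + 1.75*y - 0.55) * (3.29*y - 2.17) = -6.8432*y^5 - 5.4551*y^4 - 1.7157*y^3 + 11.2259*y^2 - 5.607*y + 1.1935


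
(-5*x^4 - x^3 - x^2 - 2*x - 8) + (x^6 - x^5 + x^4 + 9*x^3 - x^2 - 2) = x^6 - x^5 - 4*x^4 + 8*x^3 - 2*x^2 - 2*x - 10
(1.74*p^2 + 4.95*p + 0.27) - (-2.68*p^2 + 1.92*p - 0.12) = 4.42*p^2 + 3.03*p + 0.39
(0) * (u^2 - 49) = 0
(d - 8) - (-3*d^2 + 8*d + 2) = 3*d^2 - 7*d - 10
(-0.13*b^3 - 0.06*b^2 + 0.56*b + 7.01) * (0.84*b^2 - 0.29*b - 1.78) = -0.1092*b^5 - 0.0127*b^4 + 0.7192*b^3 + 5.8328*b^2 - 3.0297*b - 12.4778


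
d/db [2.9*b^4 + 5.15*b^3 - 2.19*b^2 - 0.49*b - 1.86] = 11.6*b^3 + 15.45*b^2 - 4.38*b - 0.49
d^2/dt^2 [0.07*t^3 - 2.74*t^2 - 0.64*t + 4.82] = 0.42*t - 5.48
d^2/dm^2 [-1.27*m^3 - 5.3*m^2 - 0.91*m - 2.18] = -7.62*m - 10.6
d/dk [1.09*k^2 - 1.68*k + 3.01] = 2.18*k - 1.68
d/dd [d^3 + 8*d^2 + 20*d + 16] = 3*d^2 + 16*d + 20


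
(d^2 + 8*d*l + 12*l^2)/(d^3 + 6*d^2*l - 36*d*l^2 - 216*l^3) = (d + 2*l)/(d^2 - 36*l^2)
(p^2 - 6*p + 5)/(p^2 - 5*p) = (p - 1)/p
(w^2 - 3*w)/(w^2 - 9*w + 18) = w/(w - 6)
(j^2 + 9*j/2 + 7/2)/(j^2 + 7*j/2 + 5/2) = (2*j + 7)/(2*j + 5)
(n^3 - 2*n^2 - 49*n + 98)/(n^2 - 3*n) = (n^3 - 2*n^2 - 49*n + 98)/(n*(n - 3))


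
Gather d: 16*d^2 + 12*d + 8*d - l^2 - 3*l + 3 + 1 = 16*d^2 + 20*d - l^2 - 3*l + 4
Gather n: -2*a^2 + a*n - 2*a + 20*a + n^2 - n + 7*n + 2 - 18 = -2*a^2 + 18*a + n^2 + n*(a + 6) - 16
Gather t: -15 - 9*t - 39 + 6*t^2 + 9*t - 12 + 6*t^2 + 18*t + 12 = 12*t^2 + 18*t - 54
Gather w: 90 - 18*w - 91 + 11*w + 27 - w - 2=24 - 8*w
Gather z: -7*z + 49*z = 42*z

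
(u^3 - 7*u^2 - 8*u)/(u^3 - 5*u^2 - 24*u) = (u + 1)/(u + 3)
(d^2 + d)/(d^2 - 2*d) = (d + 1)/(d - 2)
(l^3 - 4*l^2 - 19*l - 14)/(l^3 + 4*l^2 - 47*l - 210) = (l^2 + 3*l + 2)/(l^2 + 11*l + 30)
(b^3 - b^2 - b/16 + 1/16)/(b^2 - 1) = (b^2 - 1/16)/(b + 1)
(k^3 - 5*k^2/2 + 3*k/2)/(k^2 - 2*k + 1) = k*(2*k - 3)/(2*(k - 1))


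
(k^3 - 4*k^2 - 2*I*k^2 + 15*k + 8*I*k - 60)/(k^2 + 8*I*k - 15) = (k^2 - k*(4 + 5*I) + 20*I)/(k + 5*I)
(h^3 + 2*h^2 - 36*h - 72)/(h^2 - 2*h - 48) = (h^2 - 4*h - 12)/(h - 8)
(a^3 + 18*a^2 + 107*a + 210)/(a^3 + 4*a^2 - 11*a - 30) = (a^2 + 13*a + 42)/(a^2 - a - 6)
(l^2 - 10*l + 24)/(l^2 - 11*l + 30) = (l - 4)/(l - 5)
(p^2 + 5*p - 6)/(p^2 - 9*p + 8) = (p + 6)/(p - 8)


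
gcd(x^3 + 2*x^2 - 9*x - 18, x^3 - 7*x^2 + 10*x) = 1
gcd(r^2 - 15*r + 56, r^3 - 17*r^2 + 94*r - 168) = r - 7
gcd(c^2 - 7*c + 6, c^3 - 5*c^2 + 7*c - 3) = c - 1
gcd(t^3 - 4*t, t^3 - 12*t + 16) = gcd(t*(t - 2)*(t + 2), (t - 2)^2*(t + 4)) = t - 2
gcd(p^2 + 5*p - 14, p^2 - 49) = p + 7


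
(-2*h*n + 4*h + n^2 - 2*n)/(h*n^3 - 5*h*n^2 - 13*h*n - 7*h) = (2*h*n - 4*h - n^2 + 2*n)/(h*(-n^3 + 5*n^2 + 13*n + 7))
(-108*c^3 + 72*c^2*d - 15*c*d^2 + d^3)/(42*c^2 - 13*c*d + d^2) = (-18*c^2 + 9*c*d - d^2)/(7*c - d)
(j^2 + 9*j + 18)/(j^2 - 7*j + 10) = (j^2 + 9*j + 18)/(j^2 - 7*j + 10)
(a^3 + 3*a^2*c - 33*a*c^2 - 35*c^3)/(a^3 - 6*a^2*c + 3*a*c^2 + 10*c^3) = (a + 7*c)/(a - 2*c)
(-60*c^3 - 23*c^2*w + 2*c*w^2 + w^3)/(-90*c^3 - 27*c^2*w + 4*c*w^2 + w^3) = (4*c + w)/(6*c + w)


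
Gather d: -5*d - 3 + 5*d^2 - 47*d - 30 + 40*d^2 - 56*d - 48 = 45*d^2 - 108*d - 81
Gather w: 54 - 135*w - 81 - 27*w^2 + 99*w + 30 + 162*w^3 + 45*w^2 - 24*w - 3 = 162*w^3 + 18*w^2 - 60*w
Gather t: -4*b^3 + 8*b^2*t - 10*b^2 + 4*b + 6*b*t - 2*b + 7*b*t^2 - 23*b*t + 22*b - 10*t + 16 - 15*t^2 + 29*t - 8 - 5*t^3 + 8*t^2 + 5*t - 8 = -4*b^3 - 10*b^2 + 24*b - 5*t^3 + t^2*(7*b - 7) + t*(8*b^2 - 17*b + 24)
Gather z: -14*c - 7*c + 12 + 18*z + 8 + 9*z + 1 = -21*c + 27*z + 21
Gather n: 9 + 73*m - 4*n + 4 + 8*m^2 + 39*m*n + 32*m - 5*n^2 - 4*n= 8*m^2 + 105*m - 5*n^2 + n*(39*m - 8) + 13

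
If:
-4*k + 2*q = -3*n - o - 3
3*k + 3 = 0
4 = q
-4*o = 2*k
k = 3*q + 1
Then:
No Solution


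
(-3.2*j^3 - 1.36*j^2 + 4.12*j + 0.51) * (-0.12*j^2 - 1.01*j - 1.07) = 0.384*j^5 + 3.3952*j^4 + 4.3032*j^3 - 2.7672*j^2 - 4.9235*j - 0.5457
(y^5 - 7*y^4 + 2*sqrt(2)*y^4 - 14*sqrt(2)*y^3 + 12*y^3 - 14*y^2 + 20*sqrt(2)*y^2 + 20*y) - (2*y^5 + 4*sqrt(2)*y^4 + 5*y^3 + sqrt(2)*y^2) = -y^5 - 7*y^4 - 2*sqrt(2)*y^4 - 14*sqrt(2)*y^3 + 7*y^3 - 14*y^2 + 19*sqrt(2)*y^2 + 20*y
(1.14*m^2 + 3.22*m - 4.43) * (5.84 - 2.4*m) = -2.736*m^3 - 1.0704*m^2 + 29.4368*m - 25.8712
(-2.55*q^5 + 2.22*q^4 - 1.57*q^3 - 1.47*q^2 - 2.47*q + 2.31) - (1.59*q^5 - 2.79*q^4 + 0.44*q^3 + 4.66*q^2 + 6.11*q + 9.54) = -4.14*q^5 + 5.01*q^4 - 2.01*q^3 - 6.13*q^2 - 8.58*q - 7.23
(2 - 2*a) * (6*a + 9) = -12*a^2 - 6*a + 18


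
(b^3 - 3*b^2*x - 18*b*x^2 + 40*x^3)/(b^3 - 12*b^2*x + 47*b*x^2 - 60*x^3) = (b^2 + 2*b*x - 8*x^2)/(b^2 - 7*b*x + 12*x^2)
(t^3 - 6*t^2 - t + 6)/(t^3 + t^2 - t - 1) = (t - 6)/(t + 1)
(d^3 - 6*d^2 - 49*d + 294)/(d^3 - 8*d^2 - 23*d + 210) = (d + 7)/(d + 5)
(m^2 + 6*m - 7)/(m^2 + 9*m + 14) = (m - 1)/(m + 2)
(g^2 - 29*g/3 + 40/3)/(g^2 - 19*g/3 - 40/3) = (3*g - 5)/(3*g + 5)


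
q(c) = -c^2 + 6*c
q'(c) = 6 - 2*c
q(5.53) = 2.60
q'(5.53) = -5.06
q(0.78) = 4.07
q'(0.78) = 4.44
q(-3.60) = -34.56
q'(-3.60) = 13.20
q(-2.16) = -17.63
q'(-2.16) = 10.32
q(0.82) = 4.25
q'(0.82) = 4.36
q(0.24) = 1.38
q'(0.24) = 5.52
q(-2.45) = -20.70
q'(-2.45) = 10.90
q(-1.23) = -8.89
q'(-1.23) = 8.46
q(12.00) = -72.00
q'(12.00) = -18.00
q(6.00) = 0.00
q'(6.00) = -6.00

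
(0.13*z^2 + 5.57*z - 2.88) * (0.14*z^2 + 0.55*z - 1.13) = 0.0182*z^4 + 0.8513*z^3 + 2.5134*z^2 - 7.8781*z + 3.2544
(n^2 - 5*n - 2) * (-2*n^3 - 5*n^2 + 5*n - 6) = -2*n^5 + 5*n^4 + 34*n^3 - 21*n^2 + 20*n + 12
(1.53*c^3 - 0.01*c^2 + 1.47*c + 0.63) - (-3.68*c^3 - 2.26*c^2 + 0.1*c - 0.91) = 5.21*c^3 + 2.25*c^2 + 1.37*c + 1.54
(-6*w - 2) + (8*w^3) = 8*w^3 - 6*w - 2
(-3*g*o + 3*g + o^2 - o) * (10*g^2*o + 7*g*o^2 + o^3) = -30*g^3*o^2 + 30*g^3*o - 11*g^2*o^3 + 11*g^2*o^2 + 4*g*o^4 - 4*g*o^3 + o^5 - o^4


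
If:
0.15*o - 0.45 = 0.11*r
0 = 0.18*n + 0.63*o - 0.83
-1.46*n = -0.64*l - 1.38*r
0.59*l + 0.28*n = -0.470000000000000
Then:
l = -0.04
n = -1.60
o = 1.77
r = -1.67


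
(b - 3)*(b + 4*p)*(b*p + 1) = b^3*p + 4*b^2*p^2 - 3*b^2*p + b^2 - 12*b*p^2 + 4*b*p - 3*b - 12*p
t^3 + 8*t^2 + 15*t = t*(t + 3)*(t + 5)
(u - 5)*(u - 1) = u^2 - 6*u + 5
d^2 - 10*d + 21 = (d - 7)*(d - 3)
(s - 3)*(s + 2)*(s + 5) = s^3 + 4*s^2 - 11*s - 30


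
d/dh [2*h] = 2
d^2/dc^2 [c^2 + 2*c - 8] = 2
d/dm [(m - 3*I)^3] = 3*(m - 3*I)^2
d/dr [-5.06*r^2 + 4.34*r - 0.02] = 4.34 - 10.12*r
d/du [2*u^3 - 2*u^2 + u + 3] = 6*u^2 - 4*u + 1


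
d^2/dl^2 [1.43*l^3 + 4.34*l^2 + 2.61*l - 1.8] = 8.58*l + 8.68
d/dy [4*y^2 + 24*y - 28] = 8*y + 24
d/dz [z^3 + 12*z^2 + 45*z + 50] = 3*z^2 + 24*z + 45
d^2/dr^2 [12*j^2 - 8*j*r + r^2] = 2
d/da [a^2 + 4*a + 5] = 2*a + 4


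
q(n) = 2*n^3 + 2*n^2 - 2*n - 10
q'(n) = 6*n^2 + 4*n - 2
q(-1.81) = -11.69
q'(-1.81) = 10.42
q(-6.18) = -393.31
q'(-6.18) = 202.43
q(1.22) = -5.83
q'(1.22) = 11.81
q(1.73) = 2.88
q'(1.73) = 22.88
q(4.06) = 148.69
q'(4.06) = 113.14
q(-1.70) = -10.65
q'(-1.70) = 8.54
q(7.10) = 792.44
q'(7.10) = 328.86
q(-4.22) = -116.25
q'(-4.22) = 87.97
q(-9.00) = -1288.00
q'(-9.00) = 448.00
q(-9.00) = -1288.00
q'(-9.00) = 448.00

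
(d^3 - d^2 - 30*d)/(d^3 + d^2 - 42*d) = (d + 5)/(d + 7)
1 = 1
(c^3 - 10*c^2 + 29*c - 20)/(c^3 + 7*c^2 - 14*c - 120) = (c^2 - 6*c + 5)/(c^2 + 11*c + 30)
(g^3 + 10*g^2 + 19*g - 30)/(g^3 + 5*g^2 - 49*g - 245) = (g^2 + 5*g - 6)/(g^2 - 49)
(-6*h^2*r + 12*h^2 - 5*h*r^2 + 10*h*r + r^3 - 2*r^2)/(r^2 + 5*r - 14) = (-6*h^2 - 5*h*r + r^2)/(r + 7)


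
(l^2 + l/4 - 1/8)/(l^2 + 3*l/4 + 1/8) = (4*l - 1)/(4*l + 1)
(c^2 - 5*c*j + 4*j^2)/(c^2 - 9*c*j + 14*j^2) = (c^2 - 5*c*j + 4*j^2)/(c^2 - 9*c*j + 14*j^2)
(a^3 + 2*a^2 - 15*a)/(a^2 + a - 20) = a*(a - 3)/(a - 4)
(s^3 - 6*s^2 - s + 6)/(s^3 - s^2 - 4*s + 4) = (s^2 - 5*s - 6)/(s^2 - 4)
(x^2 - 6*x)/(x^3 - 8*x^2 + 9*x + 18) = x/(x^2 - 2*x - 3)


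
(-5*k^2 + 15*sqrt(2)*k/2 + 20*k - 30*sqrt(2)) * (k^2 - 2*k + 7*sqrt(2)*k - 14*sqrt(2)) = -5*k^4 - 55*sqrt(2)*k^3/2 + 30*k^3 + 65*k^2 + 165*sqrt(2)*k^2 - 630*k - 220*sqrt(2)*k + 840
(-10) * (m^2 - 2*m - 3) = -10*m^2 + 20*m + 30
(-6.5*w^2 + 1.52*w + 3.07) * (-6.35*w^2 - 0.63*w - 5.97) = 41.275*w^4 - 5.557*w^3 + 18.3529*w^2 - 11.0085*w - 18.3279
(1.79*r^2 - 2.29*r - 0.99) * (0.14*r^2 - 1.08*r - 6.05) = 0.2506*r^4 - 2.2538*r^3 - 8.4949*r^2 + 14.9237*r + 5.9895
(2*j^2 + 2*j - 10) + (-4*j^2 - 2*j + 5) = -2*j^2 - 5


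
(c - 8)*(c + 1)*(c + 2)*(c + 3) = c^4 - 2*c^3 - 37*c^2 - 82*c - 48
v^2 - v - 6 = (v - 3)*(v + 2)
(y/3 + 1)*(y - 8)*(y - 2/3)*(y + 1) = y^4/3 - 14*y^3/9 - 79*y^2/9 - 14*y/9 + 16/3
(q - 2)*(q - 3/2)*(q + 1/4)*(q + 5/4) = q^4 - 2*q^3 - 31*q^2/16 + 109*q/32 + 15/16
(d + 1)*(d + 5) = d^2 + 6*d + 5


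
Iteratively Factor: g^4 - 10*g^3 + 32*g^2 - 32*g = (g - 4)*(g^3 - 6*g^2 + 8*g) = (g - 4)^2*(g^2 - 2*g) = g*(g - 4)^2*(g - 2)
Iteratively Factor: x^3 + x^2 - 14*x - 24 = (x + 2)*(x^2 - x - 12) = (x - 4)*(x + 2)*(x + 3)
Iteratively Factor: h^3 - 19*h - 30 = (h - 5)*(h^2 + 5*h + 6) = (h - 5)*(h + 2)*(h + 3)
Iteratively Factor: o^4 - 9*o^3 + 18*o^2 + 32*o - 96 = (o - 4)*(o^3 - 5*o^2 - 2*o + 24) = (o - 4)*(o - 3)*(o^2 - 2*o - 8) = (o - 4)^2*(o - 3)*(o + 2)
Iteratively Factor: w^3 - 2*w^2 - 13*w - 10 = (w + 2)*(w^2 - 4*w - 5) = (w + 1)*(w + 2)*(w - 5)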